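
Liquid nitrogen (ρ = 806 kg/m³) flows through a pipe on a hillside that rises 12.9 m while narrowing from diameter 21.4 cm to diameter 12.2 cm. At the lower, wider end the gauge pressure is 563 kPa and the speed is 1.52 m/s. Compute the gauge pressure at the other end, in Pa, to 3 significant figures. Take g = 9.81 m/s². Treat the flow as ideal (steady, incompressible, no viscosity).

P₂ = 453000 Pa

Continuity gives A₁v₁ = A₂v₂, so v₂ = (360 cm²)/(117 cm²) × 1.52 m/s = 4.68 m/s.
Energy conservation along the streamline gives P₂ = P₁ − ½ρ(v₂² − v₁²) − ρg(h₂ − h₁).
P₂ = 563000 + ½·806·(1.52² − 4.68²) − 806·9.81·(+12.9) = 563000 + (-7880) − (102000) = 453000 Pa.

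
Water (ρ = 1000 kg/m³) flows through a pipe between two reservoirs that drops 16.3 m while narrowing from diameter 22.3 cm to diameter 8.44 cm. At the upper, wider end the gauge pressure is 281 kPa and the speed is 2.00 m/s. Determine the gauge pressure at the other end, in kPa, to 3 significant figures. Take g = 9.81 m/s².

Continuity gives A₁v₁ = A₂v₂, so v₂ = (391 cm²)/(55.9 cm²) × 2.00 m/s = 14.0 m/s.
Applying Bernoulli between the two ends and solving for P₂: P₂ = P₁ + ½ρ(v₁² − v₂²) − ρgΔh.
P₂ = 281000 + ½·1000·(2.00² − 14.0²) − 1000·9.81·(−16.3) = 281000 + (-95500) − (-160000) = 345000 Pa.

P₂ = 345 kPa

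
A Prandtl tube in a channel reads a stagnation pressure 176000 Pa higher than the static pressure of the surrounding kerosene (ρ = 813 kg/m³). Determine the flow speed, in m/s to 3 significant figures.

v = 20.8 m/s

The dynamic pressure equals the rise in static pressure at the stagnation point: ΔP = ½ρv².
v = √(2ΔP/ρ) = √(2·176000/813) = 20.8 m/s.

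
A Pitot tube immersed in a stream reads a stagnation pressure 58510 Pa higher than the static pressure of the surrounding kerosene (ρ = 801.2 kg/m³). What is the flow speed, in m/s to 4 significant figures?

v ≈ 12.09 m/s

Bernoulli between the free stream and the stagnation point: ½ρv² = P_stag − P_static.
v = √(2ΔP/ρ) = √(2·58510/801.2) = 12.09 m/s.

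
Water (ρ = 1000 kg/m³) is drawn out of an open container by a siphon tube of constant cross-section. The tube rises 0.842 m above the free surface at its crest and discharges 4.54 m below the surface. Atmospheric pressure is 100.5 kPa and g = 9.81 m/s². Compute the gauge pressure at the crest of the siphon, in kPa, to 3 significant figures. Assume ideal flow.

From the surface to the outlet (both open to atmosphere, surface at rest): v = √(2g·h_out) = √(2·9.81·4.54) = 9.44 m/s.
The bore is uniform, so the speed at the crest is the same v. Bernoulli surface→crest: P_atm = P_top + ½ρv² + ρg·h_top.
P_top = 100500 − ½·1000·9.44² − 1000·9.81·0.842 = 47700 Pa. So P_gauge = P_top − P_atm = -52800 Pa.

P_gauge ≈ -52.8 kPa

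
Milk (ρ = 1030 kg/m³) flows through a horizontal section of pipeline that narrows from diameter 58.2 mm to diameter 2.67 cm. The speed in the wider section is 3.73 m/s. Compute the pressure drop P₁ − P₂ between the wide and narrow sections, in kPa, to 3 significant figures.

By continuity, v₂ = v₁·A₁/A₂ = 3.73·(26.6/5.60) = 17.7 m/s.
The pipe is horizontal, so Bernoulli reduces to P₁ + ½ρv₁² = P₂ + ½ρv₂².
P₁ − P₂ = ½·1030·(17.7² − 3.73²) = ½·1030·300 = 155000 Pa.

155 kPa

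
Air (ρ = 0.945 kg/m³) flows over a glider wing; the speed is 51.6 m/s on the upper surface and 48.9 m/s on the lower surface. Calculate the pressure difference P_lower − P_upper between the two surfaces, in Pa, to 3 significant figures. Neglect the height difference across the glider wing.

Bernoulli (same height): P_lower − P_upper = ½ρ(v_upper² − v_lower²).
ΔP = ½·0.945·(51.6² − 48.9²) = 128 Pa.

ΔP = 128 Pa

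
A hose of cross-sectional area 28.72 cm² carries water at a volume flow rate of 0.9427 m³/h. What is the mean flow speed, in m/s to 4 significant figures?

Q = 0.9427 m³/h = 0.0002619 m³/s.
v = Q/A = 0.0002619 / 0.002872 = 0.09118 m/s.

0.09118 m/s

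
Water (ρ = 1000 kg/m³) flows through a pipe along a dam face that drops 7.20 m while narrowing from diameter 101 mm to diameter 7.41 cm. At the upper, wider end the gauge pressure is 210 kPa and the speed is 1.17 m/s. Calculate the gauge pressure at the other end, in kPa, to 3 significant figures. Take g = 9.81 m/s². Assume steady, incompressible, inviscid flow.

P₂ ≈ 279 kPa

By continuity, v₂ = v₁·A₁/A₂ = 1.17·(80.1/43.1) = 2.17 m/s.
Applying Bernoulli between the two ends and solving for P₂: P₂ = P₁ + ½ρ(v₁² − v₂²) − ρgΔh.
P₂ = 210000 + ½·1000·(1.17² − 2.17²) − 1000·9.81·(−7.20) = 210000 + (-1680) − (-70600) = 279000 Pa.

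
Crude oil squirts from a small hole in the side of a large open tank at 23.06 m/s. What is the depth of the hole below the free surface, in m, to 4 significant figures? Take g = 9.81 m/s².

27.10 m

For a small hole in a large open tank, ½v² = gh, giving h = v²/(2g).
h = 23.06²/(2·9.81) = 531.8/19.62 = 27.10 m.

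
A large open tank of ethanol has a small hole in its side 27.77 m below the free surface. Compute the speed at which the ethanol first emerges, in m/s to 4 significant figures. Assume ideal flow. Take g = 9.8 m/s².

v = 23.33 m/s

Bernoulli from surface to hole (P equal, v_surface ≈ 0): v = √(2gh) = √(2×9.8×27.77) = 23.33 m/s.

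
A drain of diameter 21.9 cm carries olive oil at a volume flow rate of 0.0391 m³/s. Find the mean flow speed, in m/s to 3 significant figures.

1.04 m/s

Q = 0.0391 m³/s = 0.0391 m³/s.
v = Q/A = 0.0391 / 0.0377 = 1.04 m/s.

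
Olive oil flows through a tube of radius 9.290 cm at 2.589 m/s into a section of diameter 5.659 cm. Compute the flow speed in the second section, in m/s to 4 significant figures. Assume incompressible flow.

The volume flow rate is constant, so v₂ = (A₁/A₂)v₁ = (271.1/25.15)·2.589 = 27.91 m/s.

27.91 m/s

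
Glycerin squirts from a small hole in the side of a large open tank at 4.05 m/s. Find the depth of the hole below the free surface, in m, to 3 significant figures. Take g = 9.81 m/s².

h ≈ 0.836 m

Torricelli: v = √(2gh), so h = v²/(2g).
h = 4.05²/(2·9.81) = 16.4/19.62 = 0.836 m.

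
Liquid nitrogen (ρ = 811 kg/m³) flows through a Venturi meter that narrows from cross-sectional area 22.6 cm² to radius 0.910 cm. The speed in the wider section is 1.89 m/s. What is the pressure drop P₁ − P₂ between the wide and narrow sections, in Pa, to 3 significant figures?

By continuity, v₂ = v₁·A₁/A₂ = 1.89·(22.6/2.60) = 16.4 m/s.
Bernoulli (h₁ = h₂): P₁ − P₂ = ½ρ(v₂² − v₁²).
P₁ − P₂ = ½·811·(16.4² − 1.89²) = ½·811·266 = 108000 Pa.

108000 Pa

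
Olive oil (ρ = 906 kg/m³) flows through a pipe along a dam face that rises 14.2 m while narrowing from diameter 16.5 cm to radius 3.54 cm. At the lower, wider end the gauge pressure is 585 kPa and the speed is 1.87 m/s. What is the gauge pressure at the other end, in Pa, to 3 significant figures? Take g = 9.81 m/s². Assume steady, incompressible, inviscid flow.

Continuity gives A₁v₁ = A₂v₂, so v₂ = (214 cm²)/(39.4 cm²) × 1.87 m/s = 10.2 m/s.
Bernoulli: P₁ + ½ρv₁² + ρg h₁ = P₂ + ½ρv₂² + ρg h₂, so P₂ = P₁ + ½ρ(v₁² − v₂²) − ρg(h₂ − h₁).
P₂ = 585000 + ½·906·(1.87² − 10.2²) − 906·9.81·(+14.2) = 585000 + (-45100) − (126000) = 414000 Pa.

414000 Pa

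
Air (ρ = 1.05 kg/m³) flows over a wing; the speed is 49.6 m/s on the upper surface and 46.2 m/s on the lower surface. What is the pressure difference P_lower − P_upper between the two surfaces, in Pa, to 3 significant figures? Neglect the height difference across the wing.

Bernoulli (same height): P_lower − P_upper = ½ρ(v_upper² − v_lower²).
ΔP = ½·1.05·(49.6² − 46.2²) = 171 Pa.

ΔP = 171 Pa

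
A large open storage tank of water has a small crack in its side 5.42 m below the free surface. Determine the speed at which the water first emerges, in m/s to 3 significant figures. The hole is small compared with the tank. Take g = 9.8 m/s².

10.3 m/s

The surface is effectively still and both ends are open, so ½v² = gh and v = √(2·9.8·5.42) = 10.3 m/s.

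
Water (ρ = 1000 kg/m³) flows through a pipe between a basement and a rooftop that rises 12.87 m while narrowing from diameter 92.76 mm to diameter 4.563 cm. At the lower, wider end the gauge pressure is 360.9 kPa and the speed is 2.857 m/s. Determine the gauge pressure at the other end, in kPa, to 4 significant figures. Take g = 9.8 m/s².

P₂ ≈ 169.2 kPa

The volume flow rate is constant, so v₂ = (A₁/A₂)v₁ = (67.58/16.35)·2.857 = 11.81 m/s.
Bernoulli: P₁ + ½ρv₁² + ρg h₁ = P₂ + ½ρv₂² + ρg h₂, so P₂ = P₁ + ½ρ(v₁² − v₂²) − ρg(h₂ − h₁).
P₂ = 360900 + ½·1000·(2.857² − 11.81²) − 1000·9.8·(+12.87) = 360900 + (-65620) − (126100) = 169200 Pa.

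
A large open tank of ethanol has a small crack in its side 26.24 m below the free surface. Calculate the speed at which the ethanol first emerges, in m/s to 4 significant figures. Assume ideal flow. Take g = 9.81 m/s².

v ≈ 22.69 m/s

Bernoulli from surface to hole (P equal, v_surface ≈ 0): v = √(2gh) = √(2×9.81×26.24) = 22.69 m/s.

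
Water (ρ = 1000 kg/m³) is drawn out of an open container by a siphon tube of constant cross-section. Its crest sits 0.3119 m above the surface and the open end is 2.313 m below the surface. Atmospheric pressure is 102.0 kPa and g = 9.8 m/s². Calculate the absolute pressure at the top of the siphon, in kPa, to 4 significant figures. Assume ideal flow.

P_top = 76.28 kPa

The outlet speed comes from Torricelli: v = √(2g·2.313) = 6.733 m/s.
The bore is uniform, so the speed at the crest is the same v. Bernoulli surface→crest: P_atm = P_top + ½ρv² + ρg·h_top.
P_top = 102000 − ½·1000·6.733² − 1000·9.8·0.3119 = 76280 Pa.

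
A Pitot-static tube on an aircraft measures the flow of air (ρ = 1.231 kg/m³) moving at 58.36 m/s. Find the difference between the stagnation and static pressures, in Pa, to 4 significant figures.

Bernoulli between the free stream and the stagnation point: ½ρv² = P_stag − P_static.
ΔP = ½·1.231·58.36² = 2096 Pa.

ΔP ≈ 2096 Pa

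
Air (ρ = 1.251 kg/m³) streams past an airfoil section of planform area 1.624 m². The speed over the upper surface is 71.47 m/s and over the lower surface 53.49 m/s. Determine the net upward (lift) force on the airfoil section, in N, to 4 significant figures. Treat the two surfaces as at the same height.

F ≈ 2282 N

With equal heights on the two surfaces, Bernoulli gives P_lower − P_upper = ½ρ(v_upper² − v_lower²).
ΔP = ½·1.251·(71.47² − 53.49²) = 1405 Pa.
Lift = ΔP · A = 1405 × 1.624 = 2282 N.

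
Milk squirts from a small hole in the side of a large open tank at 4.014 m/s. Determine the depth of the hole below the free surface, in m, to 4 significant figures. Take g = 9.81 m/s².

For a small hole in a large open tank, ½v² = gh, giving h = v²/(2g).
h = 4.014²/(2·9.81) = 16.11/19.62 = 0.8212 m.

h ≈ 0.8212 m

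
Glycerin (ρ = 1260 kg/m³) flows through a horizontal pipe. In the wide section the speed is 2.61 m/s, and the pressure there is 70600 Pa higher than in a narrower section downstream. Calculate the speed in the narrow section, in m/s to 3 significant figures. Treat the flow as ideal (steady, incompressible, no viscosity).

v₂ ≈ 10.9 m/s

Horizontal Bernoulli: P₁ + ½ρv₁² = P₂ + ½ρv₂², so v₂² = v₁² + 2(P₁ − P₂)/ρ.
v₂ = √(2.61² + 2·70600/1260) = √(6.81 + 112) = 10.9 m/s.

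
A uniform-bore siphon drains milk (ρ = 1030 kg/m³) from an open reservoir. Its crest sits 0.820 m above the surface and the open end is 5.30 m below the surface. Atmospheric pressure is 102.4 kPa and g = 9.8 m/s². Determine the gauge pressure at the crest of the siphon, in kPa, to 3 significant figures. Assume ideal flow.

P_gauge ≈ -61.8 kPa

Bernoulli surface→outlet gives ½v² = g·h_out, so v = √(2·9.8·5.30) = 10.2 m/s.
The bore is uniform, so the speed at the crest is the same v. Bernoulli surface→crest: P_atm = P_top + ½ρv² + ρg·h_top.
P_top = 102400 − ½·1030·10.2² − 1030·9.8·0.820 = 40600 Pa. So P_gauge = P_top − P_atm = -61800 Pa.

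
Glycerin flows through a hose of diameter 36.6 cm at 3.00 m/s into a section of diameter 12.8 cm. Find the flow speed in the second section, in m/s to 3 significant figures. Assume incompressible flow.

v₂ ≈ 24.5 m/s

Continuity gives A₁v₁ = A₂v₂, so v₂ = (1050 cm²)/(129 cm²) × 3.00 m/s = 24.5 m/s.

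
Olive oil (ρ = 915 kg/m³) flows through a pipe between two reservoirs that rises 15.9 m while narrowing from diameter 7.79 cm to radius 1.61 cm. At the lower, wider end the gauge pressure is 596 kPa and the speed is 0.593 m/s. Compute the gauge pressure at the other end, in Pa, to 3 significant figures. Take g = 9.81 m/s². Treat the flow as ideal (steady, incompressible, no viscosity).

448000 Pa

The volume flow rate is constant, so v₂ = (A₁/A₂)v₁ = (47.7/8.14)·0.593 = 3.47 m/s.
Energy conservation along the streamline gives P₂ = P₁ − ½ρ(v₂² − v₁²) − ρg(h₂ − h₁).
P₂ = 596000 + ½·915·(0.593² − 3.47²) − 915·9.81·(+15.9) = 596000 + (-5350) − (143000) = 448000 Pa.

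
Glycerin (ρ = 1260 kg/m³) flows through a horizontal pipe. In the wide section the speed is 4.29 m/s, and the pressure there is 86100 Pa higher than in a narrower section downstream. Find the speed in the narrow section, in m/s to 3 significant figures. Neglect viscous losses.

v₂ ≈ 12.5 m/s

Horizontal Bernoulli: P₁ + ½ρv₁² = P₂ + ½ρv₂², so v₂² = v₁² + 2(P₁ − P₂)/ρ.
v₂ = √(4.29² + 2·86100/1260) = √(18.4 + 137) = 12.5 m/s.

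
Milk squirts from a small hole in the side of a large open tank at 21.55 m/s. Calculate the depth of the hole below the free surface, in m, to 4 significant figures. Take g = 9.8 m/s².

Torricelli: v = √(2gh), so h = v²/(2g).
h = 21.55²/(2·9.8) = 464.4/19.60 = 23.69 m.

23.69 m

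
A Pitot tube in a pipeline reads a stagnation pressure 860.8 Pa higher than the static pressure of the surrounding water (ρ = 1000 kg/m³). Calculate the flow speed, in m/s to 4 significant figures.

1.312 m/s

The dynamic pressure equals the rise in static pressure at the stagnation point: ΔP = ½ρv².
v = √(2ΔP/ρ) = √(2·860.8/1000) = 1.312 m/s.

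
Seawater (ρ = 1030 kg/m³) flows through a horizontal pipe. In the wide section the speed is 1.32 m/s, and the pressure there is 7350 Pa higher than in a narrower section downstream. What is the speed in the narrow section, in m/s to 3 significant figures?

v₂ = 4.00 m/s

With h₁ = h₂, rearranging Bernoulli gives v₂ = √(v₁² + 2ΔP/ρ).
v₂ = √(1.32² + 2·7350/1030) = √(1.74 + 14.3) = 4.00 m/s.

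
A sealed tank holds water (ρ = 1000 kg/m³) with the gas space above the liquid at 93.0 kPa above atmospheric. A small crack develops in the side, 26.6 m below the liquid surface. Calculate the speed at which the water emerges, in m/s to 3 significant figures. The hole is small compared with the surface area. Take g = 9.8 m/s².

Take point 1 at the surface (v₁ ≈ 0) and point 2 at the hole (at atmospheric pressure). Bernoulli: P₁ + ρg h = P_atm + ½ρv₂².
With P₁ − P_atm = 93000 Pa, v₂ = √(2gh + 2ΔP/ρ) = √(2·9.8·26.6 + 2·93000/1000) = 26.6 m/s.

v ≈ 26.6 m/s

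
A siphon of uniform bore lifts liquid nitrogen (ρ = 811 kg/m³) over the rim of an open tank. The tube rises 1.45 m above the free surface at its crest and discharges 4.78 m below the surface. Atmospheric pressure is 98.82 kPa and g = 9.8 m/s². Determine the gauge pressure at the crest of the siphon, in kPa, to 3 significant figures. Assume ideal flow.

-49.5 kPa

Bernoulli surface→outlet gives ½v² = g·h_out, so v = √(2·9.8·4.78) = 9.68 m/s.
The bore is uniform, so the speed at the crest is the same v. Bernoulli surface→crest: P_atm = P_top + ½ρv² + ρg·h_top.
P_top = 98820 − ½·811·9.68² − 811·9.8·1.45 = 49300 Pa. So P_gauge = P_top − P_atm = -49500 Pa.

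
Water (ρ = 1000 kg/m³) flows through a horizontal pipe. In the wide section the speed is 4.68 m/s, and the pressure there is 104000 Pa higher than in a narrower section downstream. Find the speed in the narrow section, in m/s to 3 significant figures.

15.2 m/s

With h₁ = h₂, rearranging Bernoulli gives v₂ = √(v₁² + 2ΔP/ρ).
v₂ = √(4.68² + 2·104000/1000) = √(21.9 + 208) = 15.2 m/s.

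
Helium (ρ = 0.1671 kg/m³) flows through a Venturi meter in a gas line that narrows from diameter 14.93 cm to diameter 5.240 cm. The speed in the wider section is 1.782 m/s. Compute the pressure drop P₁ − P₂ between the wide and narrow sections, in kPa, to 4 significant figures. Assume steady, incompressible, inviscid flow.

The volume flow rate is constant, so v₂ = (A₁/A₂)v₁ = (175.1/21.57)·1.782 = 14.47 m/s.
Along the horizontal streamline, P + ½ρv² is constant.
P₁ − P₂ = ½·0.1671·(14.47² − 1.782²) = ½·0.1671·206.1 = 17.22 Pa.

0.01722 kPa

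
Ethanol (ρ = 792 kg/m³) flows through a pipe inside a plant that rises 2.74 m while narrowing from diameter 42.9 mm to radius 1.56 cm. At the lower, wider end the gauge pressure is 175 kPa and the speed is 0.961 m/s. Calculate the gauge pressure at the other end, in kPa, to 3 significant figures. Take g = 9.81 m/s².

Continuity gives A₁v₁ = A₂v₂, so v₂ = (14.5 cm²)/(7.65 cm²) × 0.961 m/s = 1.82 m/s.
Applying Bernoulli between the two ends and solving for P₂: P₂ = P₁ + ½ρ(v₁² − v₂²) − ρgΔh.
P₂ = 175000 + ½·792·(0.961² − 1.82²) − 792·9.81·(+2.74) = 175000 + (-942) − (21300) = 153000 Pa.

P₂ ≈ 153 kPa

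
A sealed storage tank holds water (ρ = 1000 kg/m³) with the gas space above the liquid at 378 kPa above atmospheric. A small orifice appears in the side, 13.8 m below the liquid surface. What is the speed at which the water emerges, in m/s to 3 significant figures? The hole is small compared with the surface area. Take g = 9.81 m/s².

Take point 1 at the surface (v₁ ≈ 0) and point 2 at the hole (at atmospheric pressure). Bernoulli: P₁ + ρg h = P_atm + ½ρv₂².
With P₁ − P_atm = 378000 Pa, v₂ = √(2gh + 2ΔP/ρ) = √(2·9.81·13.8 + 2·378000/1000) = 32.0 m/s.

v ≈ 32.0 m/s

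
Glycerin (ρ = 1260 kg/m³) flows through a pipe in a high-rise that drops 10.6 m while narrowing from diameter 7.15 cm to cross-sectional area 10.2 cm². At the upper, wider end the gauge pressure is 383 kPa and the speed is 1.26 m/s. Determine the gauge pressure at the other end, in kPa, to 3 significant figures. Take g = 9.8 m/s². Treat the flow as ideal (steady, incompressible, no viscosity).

Continuity gives A₁v₁ = A₂v₂, so v₂ = (40.2 cm²)/(10.2 cm²) × 1.26 m/s = 4.96 m/s.
Applying Bernoulli between the two ends and solving for P₂: P₂ = P₁ + ½ρ(v₁² − v₂²) − ρgΔh.
P₂ = 383000 + ½·1260·(1.26² − 4.96²) − 1260·9.8·(−10.6) = 383000 + (-14500) − (-131000) = 499000 Pa.

P₂ = 499 kPa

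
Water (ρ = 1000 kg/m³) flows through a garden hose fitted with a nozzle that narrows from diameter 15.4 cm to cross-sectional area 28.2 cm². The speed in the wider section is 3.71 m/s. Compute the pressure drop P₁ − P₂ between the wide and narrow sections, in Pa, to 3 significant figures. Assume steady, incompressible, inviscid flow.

The volume flow rate is constant, so v₂ = (A₁/A₂)v₁ = (186/28.2)·3.71 = 24.5 m/s.
With no height change, Bernoulli's equation is P₁ + ½ρv₁² = P₂ + ½ρv₂².
P₁ − P₂ = ½·1000·(24.5² − 3.71²) = ½·1000·587 = 293000 Pa.

ΔP ≈ 293000 Pa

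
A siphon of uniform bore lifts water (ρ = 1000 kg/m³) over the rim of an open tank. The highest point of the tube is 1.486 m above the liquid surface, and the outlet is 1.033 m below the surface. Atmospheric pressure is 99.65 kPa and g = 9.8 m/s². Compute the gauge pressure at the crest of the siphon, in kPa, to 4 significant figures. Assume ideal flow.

Bernoulli surface→outlet gives ½v² = g·h_out, so v = √(2·9.8·1.033) = 4.500 m/s.
Continuity keeps v the same throughout the tube; from surface to crest, P_atm + 0 = P_top + ½ρv² + ρg·h_top.
P_top = 99650 − ½·1000·4.500² − 1000·9.8·1.486 = 74960 Pa. So P_gauge = P_top − P_atm = -24690 Pa.

P_gauge = -24.69 kPa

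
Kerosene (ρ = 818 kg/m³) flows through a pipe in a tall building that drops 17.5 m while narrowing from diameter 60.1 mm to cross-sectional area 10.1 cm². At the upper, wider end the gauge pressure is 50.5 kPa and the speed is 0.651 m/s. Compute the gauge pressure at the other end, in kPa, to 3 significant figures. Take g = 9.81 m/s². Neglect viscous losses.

P₂ = 190 kPa

Continuity gives A₁v₁ = A₂v₂, so v₂ = (28.4 cm²)/(10.1 cm²) × 0.651 m/s = 1.83 m/s.
Applying Bernoulli between the two ends and solving for P₂: P₂ = P₁ + ½ρ(v₁² − v₂²) − ρgΔh.
P₂ = 50500 + ½·818·(0.651² − 1.83²) − 818·9.81·(−17.5) = 50500 + (-1190) − (-140000) = 190000 Pa.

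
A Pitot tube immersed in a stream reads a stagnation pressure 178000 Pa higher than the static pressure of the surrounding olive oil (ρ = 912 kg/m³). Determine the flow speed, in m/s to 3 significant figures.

At the stagnation point the flow is brought to rest, so Bernoulli gives P_stag − P_static = ½ρv².
v = √(2ΔP/ρ) = √(2·178000/912) = 19.8 m/s.

v ≈ 19.8 m/s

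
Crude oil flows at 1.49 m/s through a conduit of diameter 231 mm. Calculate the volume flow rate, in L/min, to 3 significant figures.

Q = A·v = 0.0419 m² × 1.49 m/s = 0.0624 m³/s.
Converting: 0.0624 m³/s × 60000 = 3750 L/min.

Q = 3750 L/min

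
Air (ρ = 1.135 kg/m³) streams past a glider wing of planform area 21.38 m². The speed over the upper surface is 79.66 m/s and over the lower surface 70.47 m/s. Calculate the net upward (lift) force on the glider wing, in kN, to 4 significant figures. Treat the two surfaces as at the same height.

With equal heights on the two surfaces, Bernoulli gives P_lower − P_upper = ½ρ(v_upper² − v_lower²).
ΔP = ½·1.135·(79.66² − 70.47²) = 783.0 Pa.
Lift = ΔP · A = 783.0 × 21.38 = 16740 N.

F = 16.74 kN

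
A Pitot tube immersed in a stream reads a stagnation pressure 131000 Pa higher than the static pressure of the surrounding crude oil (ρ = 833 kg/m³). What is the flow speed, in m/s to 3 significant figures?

v ≈ 17.7 m/s

Bernoulli between the free stream and the stagnation point: ½ρv² = P_stag − P_static.
v = √(2ΔP/ρ) = √(2·131000/833) = 17.7 m/s.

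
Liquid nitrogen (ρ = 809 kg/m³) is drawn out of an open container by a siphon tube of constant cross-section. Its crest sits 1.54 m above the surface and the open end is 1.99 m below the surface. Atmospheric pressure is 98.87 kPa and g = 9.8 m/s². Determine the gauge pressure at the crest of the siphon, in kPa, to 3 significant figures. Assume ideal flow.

P_gauge ≈ -28.0 kPa

The outlet speed comes from Torricelli: v = √(2g·1.99) = 6.25 m/s.
The bore is uniform, so the speed at the crest is the same v. Bernoulli surface→crest: P_atm = P_top + ½ρv² + ρg·h_top.
P_top = 98870 − ½·809·6.25² − 809·9.8·1.54 = 70900 Pa. So P_gauge = P_top − P_atm = -28000 Pa.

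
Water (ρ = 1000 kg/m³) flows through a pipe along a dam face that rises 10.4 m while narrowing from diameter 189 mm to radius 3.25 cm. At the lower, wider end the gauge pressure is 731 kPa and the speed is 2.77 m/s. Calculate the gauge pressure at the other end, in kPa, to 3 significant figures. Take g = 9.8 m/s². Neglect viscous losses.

P₂ ≈ 359 kPa

Mass conservation (A₁v₁ = A₂v₂) gives v₂ = 2.77 × 281/33.2 = 23.4 m/s.
Applying Bernoulli between the two ends and solving for P₂: P₂ = P₁ + ½ρ(v₁² − v₂²) − ρgΔh.
P₂ = 731000 + ½·1000·(2.77² − 23.4²) − 1000·9.8·(+10.4) = 731000 + (-270000) − (102000) = 359000 Pa.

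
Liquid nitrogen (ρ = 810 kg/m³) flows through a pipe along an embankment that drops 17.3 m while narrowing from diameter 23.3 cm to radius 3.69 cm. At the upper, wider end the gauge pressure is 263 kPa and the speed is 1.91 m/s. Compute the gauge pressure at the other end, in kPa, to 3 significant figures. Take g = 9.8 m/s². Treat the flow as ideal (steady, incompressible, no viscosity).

P₂ ≈ 255 kPa

The volume flow rate is constant, so v₂ = (A₁/A₂)v₁ = (426/42.8)·1.91 = 19.0 m/s.
Applying Bernoulli between the two ends and solving for P₂: P₂ = P₁ + ½ρ(v₁² − v₂²) − ρgΔh.
P₂ = 263000 + ½·810·(1.91² − 19.0²) − 810·9.8·(−17.3) = 263000 + (-145000) − (-137000) = 255000 Pa.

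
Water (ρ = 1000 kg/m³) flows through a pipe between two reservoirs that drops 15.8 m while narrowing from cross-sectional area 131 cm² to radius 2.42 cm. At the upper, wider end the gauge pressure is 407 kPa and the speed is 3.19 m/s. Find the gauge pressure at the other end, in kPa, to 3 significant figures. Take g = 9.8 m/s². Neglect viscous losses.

P₂ ≈ 309 kPa

By continuity, v₂ = v₁·A₁/A₂ = 3.19·(131/18.4) = 22.7 m/s.
Energy conservation along the streamline gives P₂ = P₁ − ½ρ(v₂² − v₁²) − ρg(h₂ − h₁).
P₂ = 407000 + ½·1000·(3.19² − 22.7²) − 1000·9.8·(−15.8) = 407000 + (-253000) − (-155000) = 309000 Pa.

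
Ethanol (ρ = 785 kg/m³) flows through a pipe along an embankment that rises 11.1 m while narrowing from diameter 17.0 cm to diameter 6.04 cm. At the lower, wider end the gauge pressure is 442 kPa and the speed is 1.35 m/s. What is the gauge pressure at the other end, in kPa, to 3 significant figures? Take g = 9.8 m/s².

Mass conservation (A₁v₁ = A₂v₂) gives v₂ = 1.35 × 227/28.7 = 10.7 m/s.
Bernoulli: P₁ + ½ρv₁² + ρg h₁ = P₂ + ½ρv₂² + ρg h₂, so P₂ = P₁ + ½ρ(v₁² − v₂²) − ρg(h₂ − h₁).
P₂ = 442000 + ½·785·(1.35² − 10.7²) − 785·9.8·(+11.1) = 442000 + (-44200) − (85400) = 312000 Pa.

P₂ ≈ 312 kPa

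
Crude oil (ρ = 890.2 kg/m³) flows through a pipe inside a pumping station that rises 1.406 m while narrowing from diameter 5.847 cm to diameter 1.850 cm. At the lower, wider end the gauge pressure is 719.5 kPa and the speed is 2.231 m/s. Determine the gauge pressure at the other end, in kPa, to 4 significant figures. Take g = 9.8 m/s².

By continuity, v₂ = v₁·A₁/A₂ = 2.231·(26.85/2.688) = 22.29 m/s.
Applying Bernoulli between the two ends and solving for P₂: P₂ = P₁ + ½ρ(v₁² − v₂²) − ρgΔh.
P₂ = 719500 + ½·890.2·(2.231² − 22.29²) − 890.2·9.8·(+1.406) = 719500 + (-218800) − (12270) = 488400 Pa.

488.4 kPa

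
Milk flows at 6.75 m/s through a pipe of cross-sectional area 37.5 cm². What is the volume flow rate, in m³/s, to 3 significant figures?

Q = A·v = 0.00375 m² × 6.75 m/s = 0.0253 m³/s.

Q ≈ 0.0253 m³/s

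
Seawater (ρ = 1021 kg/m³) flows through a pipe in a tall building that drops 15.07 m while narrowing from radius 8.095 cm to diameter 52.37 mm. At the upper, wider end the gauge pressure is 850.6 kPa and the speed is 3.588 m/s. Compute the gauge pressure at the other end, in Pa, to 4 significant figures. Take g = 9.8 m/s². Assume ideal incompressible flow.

407700 Pa

By continuity, v₂ = v₁·A₁/A₂ = 3.588·(205.9/21.54) = 34.29 m/s.
Energy conservation along the streamline gives P₂ = P₁ − ½ρ(v₂² − v₁²) − ρg(h₂ − h₁).
P₂ = 850600 + ½·1021·(3.588² − 34.29²) − 1021·9.8·(−15.07) = 850600 + (-593700) − (-150800) = 407700 Pa.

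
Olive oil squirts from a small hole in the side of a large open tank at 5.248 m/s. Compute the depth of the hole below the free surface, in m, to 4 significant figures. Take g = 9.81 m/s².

Inverting v = √(2gh) gives h = v² / 2g.
h = 5.248²/(2·9.81) = 27.54/19.62 = 1.404 m.

h ≈ 1.404 m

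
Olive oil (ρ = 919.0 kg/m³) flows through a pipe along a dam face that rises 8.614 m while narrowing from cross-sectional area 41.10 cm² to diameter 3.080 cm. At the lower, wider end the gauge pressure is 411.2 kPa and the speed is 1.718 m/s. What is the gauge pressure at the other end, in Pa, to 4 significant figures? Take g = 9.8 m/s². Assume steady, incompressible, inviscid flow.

P₂ ≈ 293700 Pa

By continuity, v₂ = v₁·A₁/A₂ = 1.718·(41.10/7.451) = 9.477 m/s.
Energy conservation along the streamline gives P₂ = P₁ − ½ρ(v₂² − v₁²) − ρg(h₂ − h₁).
P₂ = 411200 + ½·919.0·(1.718² − 9.477²) − 919.0·9.8·(+8.614) = 411200 + (-39910) − (77580) = 293700 Pa.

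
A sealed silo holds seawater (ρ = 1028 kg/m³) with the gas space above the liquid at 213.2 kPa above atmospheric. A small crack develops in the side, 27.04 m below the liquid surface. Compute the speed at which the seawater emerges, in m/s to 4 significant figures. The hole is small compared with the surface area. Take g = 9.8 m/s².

Take point 1 at the surface (v₁ ≈ 0) and point 2 at the hole (at atmospheric pressure). Bernoulli: P₁ + ρg h = P_atm + ½ρv₂².
With P₁ − P_atm = 213200 Pa, v₂ = √(2gh + 2ΔP/ρ) = √(2·9.8·27.04 + 2·213200/1028) = 30.74 m/s.

v = 30.74 m/s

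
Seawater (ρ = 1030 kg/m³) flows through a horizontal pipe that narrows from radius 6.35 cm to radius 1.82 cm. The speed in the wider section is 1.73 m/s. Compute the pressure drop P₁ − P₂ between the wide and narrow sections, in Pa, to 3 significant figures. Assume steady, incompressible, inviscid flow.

By continuity, v₂ = v₁·A₁/A₂ = 1.73·(127/10.4) = 21.1 m/s.
Along the horizontal streamline, P + ½ρv² is constant.
P₁ − P₂ = ½·1030·(21.1² − 1.73²) = ½·1030·441 = 227000 Pa.

ΔP ≈ 227000 Pa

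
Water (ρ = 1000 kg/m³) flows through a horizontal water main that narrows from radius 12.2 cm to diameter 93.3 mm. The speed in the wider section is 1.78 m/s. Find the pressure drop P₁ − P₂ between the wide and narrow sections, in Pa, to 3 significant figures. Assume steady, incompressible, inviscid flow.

By continuity, v₂ = v₁·A₁/A₂ = 1.78·(468/68.4) = 12.2 m/s.
With no height change, Bernoulli's equation is P₁ + ½ρv₁² = P₂ + ½ρv₂².
P₁ − P₂ = ½·1000·(12.2² − 1.78²) = ½·1000·145 = 72500 Pa.

72500 Pa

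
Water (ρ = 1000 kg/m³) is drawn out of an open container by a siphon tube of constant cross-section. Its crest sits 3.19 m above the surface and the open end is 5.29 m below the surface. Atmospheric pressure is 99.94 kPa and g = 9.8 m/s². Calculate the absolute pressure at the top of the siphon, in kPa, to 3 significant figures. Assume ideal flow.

The outlet speed comes from Torricelli: v = √(2g·5.29) = 10.2 m/s.
With constant cross-section the crest speed equals v; applying Bernoulli from the surface up to the crest, P_top = P_atm − ½ρv² − ρg·h_top.
P_top = 99940 − ½·1000·10.2² − 1000·9.8·3.19 = 16800 Pa.

P_top = 16.8 kPa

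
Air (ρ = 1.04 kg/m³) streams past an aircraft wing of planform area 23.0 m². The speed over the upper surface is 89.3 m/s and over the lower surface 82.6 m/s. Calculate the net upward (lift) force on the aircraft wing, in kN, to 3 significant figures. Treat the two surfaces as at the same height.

With equal heights on the two surfaces, Bernoulli gives P_lower − P_upper = ½ρ(v_upper² − v_lower²).
ΔP = ½·1.04·(89.3² − 82.6²) = 599 Pa.
Lift = ΔP · A = 599 × 23.0 = 13800 N.

F ≈ 13.8 kN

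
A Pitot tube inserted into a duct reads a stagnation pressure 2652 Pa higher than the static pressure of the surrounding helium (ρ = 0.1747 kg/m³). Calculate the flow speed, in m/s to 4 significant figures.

v = 174.2 m/s

The dynamic pressure equals the rise in static pressure at the stagnation point: ΔP = ½ρv².
v = √(2ΔP/ρ) = √(2·2652/0.1747) = 174.2 m/s.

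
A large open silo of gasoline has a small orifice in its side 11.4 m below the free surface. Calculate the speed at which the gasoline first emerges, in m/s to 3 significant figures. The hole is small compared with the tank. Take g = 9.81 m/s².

The surface is effectively still and both ends are open, so ½v² = gh and v = √(2·9.81·11.4) = 15.0 m/s.

v = 15.0 m/s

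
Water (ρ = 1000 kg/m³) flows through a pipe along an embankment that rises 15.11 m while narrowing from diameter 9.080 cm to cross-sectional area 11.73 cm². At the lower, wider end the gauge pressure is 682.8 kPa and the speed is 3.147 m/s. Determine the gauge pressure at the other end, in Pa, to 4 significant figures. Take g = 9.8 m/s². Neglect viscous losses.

The volume flow rate is constant, so v₂ = (A₁/A₂)v₁ = (64.75/11.73)·3.147 = 17.37 m/s.
Bernoulli: P₁ + ½ρv₁² + ρg h₁ = P₂ + ½ρv₂² + ρg h₂, so P₂ = P₁ + ½ρ(v₁² − v₂²) − ρg(h₂ − h₁).
P₂ = 682800 + ½·1000·(3.147² − 17.37²) − 1000·9.8·(+15.11) = 682800 + (-145900) − (148100) = 388800 Pa.

P₂ ≈ 388800 Pa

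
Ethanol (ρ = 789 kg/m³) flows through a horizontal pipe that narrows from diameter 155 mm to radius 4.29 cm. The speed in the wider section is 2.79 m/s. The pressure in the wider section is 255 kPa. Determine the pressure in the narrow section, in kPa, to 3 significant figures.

P₂ ≈ 225 kPa

By continuity, v₂ = v₁·A₁/A₂ = 2.79·(189/57.8) = 9.11 m/s.
Along the horizontal streamline, P + ½ρv² is constant.
P₂ = P₁ − ½ρ(v₂² − v₁²) = 255000 − ½·789·(9.11² − 2.79²) = 255000 − 29600 = 225000 Pa.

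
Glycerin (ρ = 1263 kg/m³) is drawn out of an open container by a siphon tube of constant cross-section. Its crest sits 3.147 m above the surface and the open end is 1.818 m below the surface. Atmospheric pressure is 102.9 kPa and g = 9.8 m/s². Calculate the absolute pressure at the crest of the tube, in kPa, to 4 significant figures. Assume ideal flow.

P_top ≈ 41.45 kPa

Bernoulli surface→outlet gives ½v² = g·h_out, so v = √(2·9.8·1.818) = 5.969 m/s.
Continuity keeps v the same throughout the tube; from surface to crest, P_atm + 0 = P_top + ½ρv² + ρg·h_top.
P_top = 102900 − ½·1263·5.969² − 1263·9.8·3.147 = 41450 Pa.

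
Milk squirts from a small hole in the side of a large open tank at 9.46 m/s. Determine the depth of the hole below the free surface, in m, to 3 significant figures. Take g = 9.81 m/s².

Torricelli: v = √(2gh), so h = v²/(2g).
h = 9.46²/(2·9.81) = 89.5/19.62 = 4.56 m.

4.56 m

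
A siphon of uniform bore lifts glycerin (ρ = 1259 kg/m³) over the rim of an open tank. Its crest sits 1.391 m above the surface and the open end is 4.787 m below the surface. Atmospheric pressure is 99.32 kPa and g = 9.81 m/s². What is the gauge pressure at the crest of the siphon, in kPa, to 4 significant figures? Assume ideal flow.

P_gauge = -76.30 kPa

The outlet speed comes from Torricelli: v = √(2g·4.787) = 9.691 m/s.
With constant cross-section the crest speed equals v; applying Bernoulli from the surface up to the crest, P_top = P_atm − ½ρv² − ρg·h_top.
P_top = 99320 − ½·1259·9.691² − 1259·9.81·1.391 = 23020 Pa. So P_gauge = P_top − P_atm = -76300 Pa.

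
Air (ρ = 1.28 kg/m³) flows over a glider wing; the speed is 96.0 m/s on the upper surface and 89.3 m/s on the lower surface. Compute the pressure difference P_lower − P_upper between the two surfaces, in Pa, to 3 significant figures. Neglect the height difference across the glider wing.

The pressure is lower where the speed is higher: ΔP = ½ρ(v_up² − v_low²).
ΔP = ½·1.28·(96.0² − 89.3²) = 795 Pa.

ΔP = 795 Pa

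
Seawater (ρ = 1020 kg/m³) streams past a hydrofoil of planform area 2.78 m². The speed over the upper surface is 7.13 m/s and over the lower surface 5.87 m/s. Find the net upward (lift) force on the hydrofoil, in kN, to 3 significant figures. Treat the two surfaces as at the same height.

The faster flow above has the lower pressure; Bernoulli (same height) gives ΔP = ½ρ(v_up² − v_low²).
ΔP = ½·1020·(7.13² − 5.87²) = 8350 Pa.
Lift = ΔP · A = 8350 × 2.78 = 23200 N.

F ≈ 23.2 kN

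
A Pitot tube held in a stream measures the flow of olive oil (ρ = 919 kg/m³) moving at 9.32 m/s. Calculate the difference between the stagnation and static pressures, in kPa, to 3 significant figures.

39.9 kPa

At the stagnation point the flow is brought to rest, so Bernoulli gives P_stag − P_static = ½ρv².
ΔP = ½·919·9.32² = 39900 Pa.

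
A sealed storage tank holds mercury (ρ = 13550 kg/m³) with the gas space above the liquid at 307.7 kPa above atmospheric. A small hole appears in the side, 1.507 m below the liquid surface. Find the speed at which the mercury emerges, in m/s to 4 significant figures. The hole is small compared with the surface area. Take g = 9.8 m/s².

8.658 m/s

Take point 1 at the surface (v₁ ≈ 0) and point 2 at the hole (at atmospheric pressure). Bernoulli: P₁ + ρg h = P_atm + ½ρv₂².
With P₁ − P_atm = 307700 Pa, v₂ = √(2gh + 2ΔP/ρ) = √(2·9.8·1.507 + 2·307700/13550) = 8.658 m/s.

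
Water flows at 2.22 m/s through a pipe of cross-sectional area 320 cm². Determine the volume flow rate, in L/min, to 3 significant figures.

Q = A·v = 0.0320 m² × 2.22 m/s = 0.0710 m³/s.
Converting: 0.0710 m³/s × 60000 = 4260 L/min.

4260 L/min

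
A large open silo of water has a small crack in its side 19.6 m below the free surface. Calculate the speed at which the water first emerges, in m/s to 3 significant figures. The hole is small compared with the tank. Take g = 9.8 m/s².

The surface is effectively still and both ends are open, so ½v² = gh and v = √(2·9.8·19.6) = 19.6 m/s.

19.6 m/s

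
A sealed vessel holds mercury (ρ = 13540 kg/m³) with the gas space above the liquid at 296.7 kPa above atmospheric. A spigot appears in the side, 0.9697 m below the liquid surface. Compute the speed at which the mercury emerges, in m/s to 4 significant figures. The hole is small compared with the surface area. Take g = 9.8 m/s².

v ≈ 7.927 m/s

Take point 1 at the surface (v₁ ≈ 0) and point 2 at the hole (at atmospheric pressure). Bernoulli: P₁ + ρg h = P_atm + ½ρv₂².
With P₁ − P_atm = 296700 Pa, v₂ = √(2gh + 2ΔP/ρ) = √(2·9.8·0.9697 + 2·296700/13540) = 7.927 m/s.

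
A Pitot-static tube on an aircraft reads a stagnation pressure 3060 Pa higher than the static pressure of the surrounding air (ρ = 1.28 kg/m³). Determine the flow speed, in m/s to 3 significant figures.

v ≈ 69.1 m/s

Bernoulli between the free stream and the stagnation point: ½ρv² = P_stag − P_static.
v = √(2ΔP/ρ) = √(2·3060/1.28) = 69.1 m/s.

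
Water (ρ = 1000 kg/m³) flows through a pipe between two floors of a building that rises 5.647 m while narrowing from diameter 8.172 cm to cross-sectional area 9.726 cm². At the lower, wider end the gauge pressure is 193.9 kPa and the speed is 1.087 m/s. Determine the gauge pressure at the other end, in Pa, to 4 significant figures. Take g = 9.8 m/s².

The volume flow rate is constant, so v₂ = (A₁/A₂)v₁ = (52.45/9.726)·1.087 = 5.862 m/s.
Energy conservation along the streamline gives P₂ = P₁ − ½ρ(v₂² − v₁²) − ρg(h₂ − h₁).
P₂ = 193900 + ½·1000·(1.087² − 5.862²) − 1000·9.8·(+5.647) = 193900 + (-16590) − (55340) = 122000 Pa.

P₂ = 122000 Pa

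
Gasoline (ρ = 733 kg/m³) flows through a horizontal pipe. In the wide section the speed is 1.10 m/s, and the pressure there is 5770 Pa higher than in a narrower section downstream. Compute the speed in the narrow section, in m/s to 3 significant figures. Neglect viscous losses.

Along the level pipe P + ½ρv² is conserved, hence v₂² = v₁² + 2(P₁ − P₂)/ρ.
v₂ = √(1.10² + 2·5770/733) = √(1.21 + 15.7) = 4.12 m/s.

4.12 m/s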